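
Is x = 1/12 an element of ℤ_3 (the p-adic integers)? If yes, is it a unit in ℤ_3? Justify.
x ∉ ℤ_3 (v_3(x) = -1 < 0)

ℤ_3 = {x ∈ ℚ_3 : v_3(x) ≥ 0} and ℤ_3^× = {x ∈ ℤ_3 : v_3(x) = 0}. Here v_3(1/12) = v_3(num) − v_3(den) = -1; compare against these criteria.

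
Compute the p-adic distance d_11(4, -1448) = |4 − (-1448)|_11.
d_11(4, -1448) = 1/121

Step 1 — x − y = 4 − (-1448) = 1452. Step 2 — v_11(1452) = 2 (factor: 1452 = (11^2 · 12); the sign does not affect v_p). Step 3 — |x − y|_11 = 11^{-2} = 1/121.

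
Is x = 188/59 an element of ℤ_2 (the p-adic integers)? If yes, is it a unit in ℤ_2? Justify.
x ∈ ℤ_2 but not a unit; v_2(x) = 2 > 0

ℤ_2 = {x ∈ ℚ_2 : v_2(x) ≥ 0} and ℤ_2^× = {x ∈ ℤ_2 : v_2(x) = 0}. Here v_2(188/59) = v_2(num) − v_2(den) = 2; compare against these criteria.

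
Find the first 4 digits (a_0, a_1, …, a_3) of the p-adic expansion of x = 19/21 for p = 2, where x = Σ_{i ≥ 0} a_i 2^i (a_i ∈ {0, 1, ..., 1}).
(a_0, …, a_3) = (1, 1, 1, 0)

v_2(19/21) = 0 (numerator and denominator both coprime to 2), so x ∈ ℤ_2^×. Compute digits iteratively via a_i = x_i mod 2, x_{i+1} = (x_i − a_i)/2, with x_0 = x:
  x_0 = 19/21;  a_0 = 1;  x_1 = (x_0 − 1)/2 = -1/21
  x_1 = -1/21;  a_1 = 1;  x_2 = (x_1 − 1)/2 = -11/21
  x_2 = -11/21;  a_2 = 1;  x_3 = (x_2 − 1)/2 = -16/21
  x_3 = -16/21;  a_3 = 0;  x_4 = (x_3 − 0)/2 = -8/21
Digits: (1, 1, 1, 0).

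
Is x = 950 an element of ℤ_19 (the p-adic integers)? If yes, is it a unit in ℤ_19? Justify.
x ∈ ℤ_19 but not a unit; v_19(x) = 1 > 0

ℤ_19 = {x ∈ ℚ_19 : v_19(x) ≥ 0} and ℤ_19^× = {x ∈ ℤ_19 : v_19(x) = 0}. Here v_19(950) = v_19(num) − v_19(den) = 1; compare against these criteria.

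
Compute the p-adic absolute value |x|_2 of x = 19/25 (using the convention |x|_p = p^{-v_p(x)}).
|19/25|_2 = 1

Step 1 — compute v_2(x) by factoring powers of 2 out of the numerator and denominator: v_2(19/25) = 0. Step 2 — apply |x|_p = p^{-v_p(x)} = 2^{0} = 1.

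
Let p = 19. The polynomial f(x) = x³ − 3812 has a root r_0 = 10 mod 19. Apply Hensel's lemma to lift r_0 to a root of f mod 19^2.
r_1 = 29 (mod 361)

Hensel: r_{i+1} = r_i − f(r_i)/f′(r_i) mod 19^{i+2}, where f′(x) = 3x². Iterate:
  r_0 = 10 (mod 19)
  r_1 = 29 (mod 361)
Final: r = 29 with f(r) ≡ 0 mod 19^2.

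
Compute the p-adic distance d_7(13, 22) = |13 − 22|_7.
d_7(13, 22) = 1

Step 1 — x − y = 13 − 22 = -9. Step 2 — v_7(-9) = 0 (factor: -9 = −(7^0 · 9); the sign does not affect v_p). Step 3 — |x − y|_7 = 7^{0} = 1.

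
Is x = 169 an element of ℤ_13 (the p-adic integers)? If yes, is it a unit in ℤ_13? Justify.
x ∈ ℤ_13 but not a unit; v_13(x) = 2 > 0

ℤ_13 = {x ∈ ℚ_13 : v_13(x) ≥ 0} and ℤ_13^× = {x ∈ ℤ_13 : v_13(x) = 0}. Here v_13(169) = v_13(num) − v_13(den) = 2; compare against these criteria.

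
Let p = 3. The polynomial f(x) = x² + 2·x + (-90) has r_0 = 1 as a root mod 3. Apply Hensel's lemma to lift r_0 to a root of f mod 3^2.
r_1 = 7 (mod 9)

Hensel: r_{i+1} = r_i − f(r_i)·(f′(r_i))^{-1} mod 3^{i+2}, f′(x) = 2x + 2. Iterate:
  r_0 = 1 (mod 3)
  r_1 = 7 (mod 9)
Final: r = 7 satisfies f(r) ≡ 0 mod 3^2.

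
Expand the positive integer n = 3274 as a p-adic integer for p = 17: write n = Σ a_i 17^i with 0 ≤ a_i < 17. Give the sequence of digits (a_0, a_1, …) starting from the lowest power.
(a_0, a_1, …) = (10, 5, 11)

Repeated division by 17 gives the digits low-to-high: 3274 = 10 + 5·17^1 + 11·17^2. Digit sequence: (10, 5, 11).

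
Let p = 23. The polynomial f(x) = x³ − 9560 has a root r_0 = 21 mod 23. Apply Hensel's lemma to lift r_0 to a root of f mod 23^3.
r_2 = 9083 (mod 12167)

Hensel: r_{i+1} = r_i − f(r_i)/f′(r_i) mod 23^{i+2}, where f′(x) = 3x². Iterate:
  r_0 = 21 (mod 23)
  r_1 = 90 (mod 529)
  r_2 = 9083 (mod 12167)
Final: r = 9083 with f(r) ≡ 0 mod 23^3.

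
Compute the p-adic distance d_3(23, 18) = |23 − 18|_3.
d_3(23, 18) = 1

Step 1 — x − y = 23 − 18 = 5. Step 2 — v_3(5) = 0 (factor: 5 = (3^0 · 5); the sign does not affect v_p). Step 3 — |x − y|_3 = 3^{0} = 1.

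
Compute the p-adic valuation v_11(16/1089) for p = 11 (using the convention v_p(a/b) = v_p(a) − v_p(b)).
v_11(16/1089) = -2

Factor powers of 11 from the numerator and denominator of the reduced fraction: 16 = 11^0 · 16 and 1089 = 11^2 · 9. Apply v_p(a/b) = v_p(a) − v_p(b): v_11(16/1089) = 0 − 2 = -2.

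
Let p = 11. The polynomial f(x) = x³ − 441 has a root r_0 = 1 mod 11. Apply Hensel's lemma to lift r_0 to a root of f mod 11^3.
r_2 = 672 (mod 1331)

Hensel: r_{i+1} = r_i − f(r_i)/f′(r_i) mod 11^{i+2}, where f′(x) = 3x². Iterate:
  r_0 = 1 (mod 11)
  r_1 = 67 (mod 121)
  r_2 = 672 (mod 1331)
Final: r = 672 with f(r) ≡ 0 mod 11^3.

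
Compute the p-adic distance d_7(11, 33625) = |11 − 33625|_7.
d_7(11, 33625) = 1/16807

Step 1 — x − y = 11 − 33625 = -33614. Step 2 — v_7(-33614) = 5 (factor: -33614 = −(7^5 · 2); the sign does not affect v_p). Step 3 — |x − y|_7 = 7^{-5} = 1/16807.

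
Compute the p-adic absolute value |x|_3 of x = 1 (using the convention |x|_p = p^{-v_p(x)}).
|1|_3 = 1

Step 1 — compute v_3(x) by factoring powers of 3 out of the numerator and denominator: v_3(1) = 0. Step 2 — apply |x|_p = p^{-v_p(x)} = 3^{0} = 1.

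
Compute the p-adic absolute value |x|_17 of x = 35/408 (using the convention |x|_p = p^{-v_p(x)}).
|35/408|_17 = 17

Step 1 — compute v_17(x) by factoring powers of 17 out of the numerator and denominator: v_17(35/408) = -1. Step 2 — apply |x|_p = p^{-v_p(x)} = 17^{1} = 17.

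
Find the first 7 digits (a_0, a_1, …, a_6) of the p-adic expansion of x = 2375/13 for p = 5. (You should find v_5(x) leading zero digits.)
(a_0, …, a_6) = (0, 0, 0, 3, 2, 3, 2)

v_5(2375/13) = 3, so a_0 = ... = a_2 = 0. Factor out: x = 5^3 · u with u = 19/13 a unit in ℤ_5. Expand u iteratively via a_{v+i} = u_i mod 5, u_{i+1} = (u_i − a_{v+i})/5:
  u_0 = 19/13;  a_3 = 3;  u_1 = (u_0 − 3)/5 = -4/13
  u_1 = -4/13;  a_4 = 2;  u_2 = (u_1 − 2)/5 = -6/13
  u_2 = -6/13;  a_5 = 3;  u_3 = (u_2 − 3)/5 = -9/13
  u_3 = -9/13;  a_6 = 2;  u_4 = (u_3 − 2)/5 = -7/13
Digits: (0, 0, 0, 3, 2, 3, 2).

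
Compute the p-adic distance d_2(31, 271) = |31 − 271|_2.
d_2(31, 271) = 1/16

Step 1 — x − y = 31 − 271 = -240. Step 2 — v_2(-240) = 4 (factor: -240 = −(2^4 · 15); the sign does not affect v_p). Step 3 — |x − y|_2 = 2^{-4} = 1/16.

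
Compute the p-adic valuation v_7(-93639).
v_7(-93639) = 4

v_7(n) is the largest exponent k such that 7^k divides n. Factor out: -93639 = -7^4 · 39. (Sign doesn't affect v_p.) So v_7(-93639) = 4.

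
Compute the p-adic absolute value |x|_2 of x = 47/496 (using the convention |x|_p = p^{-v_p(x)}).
|47/496|_2 = 16

Step 1 — compute v_2(x) by factoring powers of 2 out of the numerator and denominator: v_2(47/496) = -4. Step 2 — apply |x|_p = p^{-v_p(x)} = 2^{4} = 16.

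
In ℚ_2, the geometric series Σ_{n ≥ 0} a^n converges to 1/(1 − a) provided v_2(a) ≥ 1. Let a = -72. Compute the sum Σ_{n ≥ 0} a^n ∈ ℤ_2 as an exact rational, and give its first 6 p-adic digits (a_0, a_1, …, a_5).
Σ a^n = 1/(1 − a) = 1/73;  first 6 digits = (1, 0, 0, 1, 1, 1)

v_2(a) = 3 ≥ 1, so the series converges in ℤ_2 to 1/(1 − a) = 1/(1 − (-72)) = 1/73. Expand this rational in ℤ_2: compute digits iteratively via d_i = x_i mod 2, x_{i+1} = (x_i − d_i)/2. The first 6 digits are (1, 0, 0, 1, 1, 1).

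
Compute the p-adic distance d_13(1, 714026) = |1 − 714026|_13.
d_13(1, 714026) = 1/28561

Step 1 — x − y = 1 − 714026 = -714025. Step 2 — v_13(-714025) = 4 (factor: -714025 = −(13^4 · 25); the sign does not affect v_p). Step 3 — |x − y|_13 = 13^{-4} = 1/28561.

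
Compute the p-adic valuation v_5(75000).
v_5(75000) = 5

v_5(n) is the largest exponent k such that 5^k divides n. Factor out: 75000 = 5^5 · 24. (Sign doesn't affect v_p.) So v_5(75000) = 5.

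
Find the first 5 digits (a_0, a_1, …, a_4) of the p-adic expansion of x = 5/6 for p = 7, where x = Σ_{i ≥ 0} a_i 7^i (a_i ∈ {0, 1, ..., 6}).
(a_0, …, a_4) = (2, 1, 1, 1, 1)

v_7(5/6) = 0 (numerator and denominator both coprime to 7), so x ∈ ℤ_7^×. Compute digits iteratively via a_i = x_i mod 7, x_{i+1} = (x_i − a_i)/7, with x_0 = x:
  x_0 = 5/6;  a_0 = 2;  x_1 = (x_0 − 2)/7 = -1/6
  x_1 = -1/6;  a_1 = 1;  x_2 = (x_1 − 1)/7 = -1/6
  x_2 = -1/6;  a_2 = 1;  x_3 = (x_2 − 1)/7 = -1/6
  x_3 = -1/6;  a_3 = 1;  x_4 = (x_3 − 1)/7 = -1/6
  x_4 = -1/6;  a_4 = 1;  x_5 = (x_4 − 1)/7 = -1/6
Digits: (2, 1, 1, 1, 1).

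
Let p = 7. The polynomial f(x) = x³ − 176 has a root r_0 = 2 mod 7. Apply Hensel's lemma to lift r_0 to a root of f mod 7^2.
r_1 = 16 (mod 49)

Hensel: r_{i+1} = r_i − f(r_i)/f′(r_i) mod 7^{i+2}, where f′(x) = 3x². Iterate:
  r_0 = 2 (mod 7)
  r_1 = 16 (mod 49)
Final: r = 16 with f(r) ≡ 0 mod 7^2.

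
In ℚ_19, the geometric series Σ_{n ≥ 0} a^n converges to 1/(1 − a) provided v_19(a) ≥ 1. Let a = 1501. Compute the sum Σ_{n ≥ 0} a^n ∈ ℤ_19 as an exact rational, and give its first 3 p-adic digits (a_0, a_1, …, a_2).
Σ a^n = 1/(1 − a) = -1/1500;  first 3 digits = (1, 3, 13)

v_19(a) = 1 ≥ 1, so the series converges in ℤ_19 to 1/(1 − a) = 1/(1 − 1501) = -1/1500. Expand this rational in ℤ_19: compute digits iteratively via d_i = x_i mod 19, x_{i+1} = (x_i − d_i)/19. The first 3 digits are (1, 3, 13).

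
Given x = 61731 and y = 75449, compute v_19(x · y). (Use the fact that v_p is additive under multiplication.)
v_19(4657542219) = 6

v_p(x) = 3 (factor: 61731 = 19^3 · 9); v_p(y) = 3 (factor: 75449 = 19^3 · 11). Additivity: v_p(xy) = v_p(x) + v_p(y) = 3 + 3 = 6. (Direct check: xy = 4657542219 = 19^6 · (99).)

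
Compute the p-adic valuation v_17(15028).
v_17(15028) = 2

v_17(n) is the largest exponent k such that 17^k divides n. Factor out: 15028 = 17^2 · 52. (Sign doesn't affect v_p.) So v_17(15028) = 2.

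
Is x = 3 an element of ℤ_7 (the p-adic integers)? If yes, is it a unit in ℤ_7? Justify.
x ∈ ℤ_7^× (unit); v_7(x) = 0

ℤ_7 = {x ∈ ℚ_7 : v_7(x) ≥ 0} and ℤ_7^× = {x ∈ ℤ_7 : v_7(x) = 0}. Here v_7(3) = v_7(num) − v_7(den) = 0; compare against these criteria.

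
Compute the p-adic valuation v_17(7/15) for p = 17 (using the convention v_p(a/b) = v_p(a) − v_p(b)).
v_17(7/15) = 0

Factor powers of 17 from the numerator and denominator of the reduced fraction: 7 = 17^0 · 7 and 15 = 17^0 · 15. Apply v_p(a/b) = v_p(a) − v_p(b): v_17(7/15) = 0 − 0 = 0.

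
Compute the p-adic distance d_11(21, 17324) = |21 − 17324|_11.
d_11(21, 17324) = 1/1331

Step 1 — x − y = 21 − 17324 = -17303. Step 2 — v_11(-17303) = 3 (factor: -17303 = −(11^3 · 13); the sign does not affect v_p). Step 3 — |x − y|_11 = 11^{-3} = 1/1331.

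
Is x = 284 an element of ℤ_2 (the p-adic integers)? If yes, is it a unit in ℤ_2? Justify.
x ∈ ℤ_2 but not a unit; v_2(x) = 2 > 0

ℤ_2 = {x ∈ ℚ_2 : v_2(x) ≥ 0} and ℤ_2^× = {x ∈ ℤ_2 : v_2(x) = 0}. Here v_2(284) = v_2(num) − v_2(den) = 2; compare against these criteria.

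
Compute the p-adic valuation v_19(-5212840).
v_19(-5212840) = 4

v_19(n) is the largest exponent k such that 19^k divides n. Factor out: -5212840 = -19^4 · 40. (Sign doesn't affect v_p.) So v_19(-5212840) = 4.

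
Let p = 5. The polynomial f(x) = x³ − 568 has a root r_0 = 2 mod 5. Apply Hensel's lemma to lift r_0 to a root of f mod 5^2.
r_1 = 7 (mod 25)

Hensel: r_{i+1} = r_i − f(r_i)/f′(r_i) mod 5^{i+2}, where f′(x) = 3x². Iterate:
  r_0 = 2 (mod 5)
  r_1 = 7 (mod 25)
Final: r = 7 with f(r) ≡ 0 mod 5^2.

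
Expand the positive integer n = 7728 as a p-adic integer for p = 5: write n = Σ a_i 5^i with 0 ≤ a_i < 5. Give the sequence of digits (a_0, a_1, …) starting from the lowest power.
(a_0, a_1, …) = (3, 0, 4, 1, 2, 2)

Repeated division by 5 gives the digits low-to-high: 7728 = 3 + 4·5^2 + 1·5^3 + 2·5^4 + 2·5^5. Digit sequence: (3, 0, 4, 1, 2, 2).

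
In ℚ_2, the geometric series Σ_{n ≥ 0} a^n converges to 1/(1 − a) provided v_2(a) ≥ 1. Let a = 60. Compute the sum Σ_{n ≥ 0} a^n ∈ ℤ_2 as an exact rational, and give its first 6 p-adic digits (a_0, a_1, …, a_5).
Σ a^n = 1/(1 − a) = -1/59;  first 6 digits = (1, 0, 1, 1, 0, 0)

v_2(a) = 2 ≥ 1, so the series converges in ℤ_2 to 1/(1 − a) = 1/(1 − 60) = -1/59. Expand this rational in ℤ_2: compute digits iteratively via d_i = x_i mod 2, x_{i+1} = (x_i − d_i)/2. The first 6 digits are (1, 0, 1, 1, 0, 0).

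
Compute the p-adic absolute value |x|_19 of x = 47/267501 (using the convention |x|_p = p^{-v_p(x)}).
|47/267501|_19 = 6859

Step 1 — compute v_19(x) by factoring powers of 19 out of the numerator and denominator: v_19(47/267501) = -3. Step 2 — apply |x|_p = p^{-v_p(x)} = 19^{3} = 6859.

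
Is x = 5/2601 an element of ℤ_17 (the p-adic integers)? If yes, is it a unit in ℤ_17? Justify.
x ∉ ℤ_17 (v_17(x) = -2 < 0)

ℤ_17 = {x ∈ ℚ_17 : v_17(x) ≥ 0} and ℤ_17^× = {x ∈ ℤ_17 : v_17(x) = 0}. Here v_17(5/2601) = v_17(num) − v_17(den) = -2; compare against these criteria.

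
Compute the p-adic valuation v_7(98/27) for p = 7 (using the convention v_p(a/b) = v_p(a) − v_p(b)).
v_7(98/27) = 2

Factor powers of 7 from the numerator and denominator of the reduced fraction: 98 = 7^2 · 2 and 27 = 7^0 · 27. Apply v_p(a/b) = v_p(a) − v_p(b): v_7(98/27) = 2 − 0 = 2.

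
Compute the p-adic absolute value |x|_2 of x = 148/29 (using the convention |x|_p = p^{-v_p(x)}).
|148/29|_2 = 1/4

Step 1 — compute v_2(x) by factoring powers of 2 out of the numerator and denominator: v_2(148/29) = 2. Step 2 — apply |x|_p = p^{-v_p(x)} = 2^{-2} = 1/4.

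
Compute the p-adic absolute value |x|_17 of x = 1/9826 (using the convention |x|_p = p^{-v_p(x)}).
|1/9826|_17 = 4913

Step 1 — compute v_17(x) by factoring powers of 17 out of the numerator and denominator: v_17(1/9826) = -3. Step 2 — apply |x|_p = p^{-v_p(x)} = 17^{3} = 4913.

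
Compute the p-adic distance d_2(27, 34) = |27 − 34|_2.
d_2(27, 34) = 1

Step 1 — x − y = 27 − 34 = -7. Step 2 — v_2(-7) = 0 (factor: -7 = −(2^0 · 7); the sign does not affect v_p). Step 3 — |x − y|_2 = 2^{0} = 1.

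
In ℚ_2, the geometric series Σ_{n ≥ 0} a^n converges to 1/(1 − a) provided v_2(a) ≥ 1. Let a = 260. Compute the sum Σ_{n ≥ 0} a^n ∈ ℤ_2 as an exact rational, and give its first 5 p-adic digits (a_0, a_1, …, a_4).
Σ a^n = 1/(1 − a) = -1/259;  first 5 digits = (1, 0, 1, 0, 1)

v_2(a) = 2 ≥ 1, so the series converges in ℤ_2 to 1/(1 − a) = 1/(1 − 260) = -1/259. Expand this rational in ℤ_2: compute digits iteratively via d_i = x_i mod 2, x_{i+1} = (x_i − d_i)/2. The first 5 digits are (1, 0, 1, 0, 1).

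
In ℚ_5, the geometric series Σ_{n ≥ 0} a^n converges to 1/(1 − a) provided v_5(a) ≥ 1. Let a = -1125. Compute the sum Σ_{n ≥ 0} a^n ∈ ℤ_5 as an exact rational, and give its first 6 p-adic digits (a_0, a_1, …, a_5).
Σ a^n = 1/(1 − a) = 1/1126;  first 6 digits = (1, 0, 0, 1, 3, 4)

v_5(a) = 3 ≥ 1, so the series converges in ℤ_5 to 1/(1 − a) = 1/(1 − (-1125)) = 1/1126. Expand this rational in ℤ_5: compute digits iteratively via d_i = x_i mod 5, x_{i+1} = (x_i − d_i)/5. The first 6 digits are (1, 0, 0, 1, 3, 4).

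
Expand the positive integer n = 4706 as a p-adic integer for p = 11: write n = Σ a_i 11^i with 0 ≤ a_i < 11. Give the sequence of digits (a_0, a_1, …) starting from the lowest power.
(a_0, a_1, …) = (9, 9, 5, 3)

Repeated division by 11 gives the digits low-to-high: 4706 = 9 + 9·11^1 + 5·11^2 + 3·11^3. Digit sequence: (9, 9, 5, 3).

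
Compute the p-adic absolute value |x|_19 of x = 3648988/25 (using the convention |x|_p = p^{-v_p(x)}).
|3648988/25|_19 = 1/130321

Step 1 — compute v_19(x) by factoring powers of 19 out of the numerator and denominator: v_19(3648988/25) = 4. Step 2 — apply |x|_p = p^{-v_p(x)} = 19^{-4} = 1/130321.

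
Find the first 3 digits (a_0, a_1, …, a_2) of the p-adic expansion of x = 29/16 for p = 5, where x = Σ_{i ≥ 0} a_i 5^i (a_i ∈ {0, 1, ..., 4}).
(a_0, …, a_2) = (4, 3, 4)

v_5(29/16) = 0 (numerator and denominator both coprime to 5), so x ∈ ℤ_5^×. Compute digits iteratively via a_i = x_i mod 5, x_{i+1} = (x_i − a_i)/5, with x_0 = x:
  x_0 = 29/16;  a_0 = 4;  x_1 = (x_0 − 4)/5 = -7/16
  x_1 = -7/16;  a_1 = 3;  x_2 = (x_1 − 3)/5 = -11/16
  x_2 = -11/16;  a_2 = 4;  x_3 = (x_2 − 4)/5 = -15/16
Digits: (4, 3, 4).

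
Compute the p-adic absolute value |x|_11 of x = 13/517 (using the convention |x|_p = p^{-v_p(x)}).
|13/517|_11 = 11

Step 1 — compute v_11(x) by factoring powers of 11 out of the numerator and denominator: v_11(13/517) = -1. Step 2 — apply |x|_p = p^{-v_p(x)} = 11^{1} = 11.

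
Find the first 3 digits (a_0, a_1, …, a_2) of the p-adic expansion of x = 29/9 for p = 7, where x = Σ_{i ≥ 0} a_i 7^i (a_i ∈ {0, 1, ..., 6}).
(a_0, …, a_2) = (4, 3, 5)

v_7(29/9) = 0 (numerator and denominator both coprime to 7), so x ∈ ℤ_7^×. Compute digits iteratively via a_i = x_i mod 7, x_{i+1} = (x_i − a_i)/7, with x_0 = x:
  x_0 = 29/9;  a_0 = 4;  x_1 = (x_0 − 4)/7 = -1/9
  x_1 = -1/9;  a_1 = 3;  x_2 = (x_1 − 3)/7 = -4/9
  x_2 = -4/9;  a_2 = 5;  x_3 = (x_2 − 5)/7 = -7/9
Digits: (4, 3, 5).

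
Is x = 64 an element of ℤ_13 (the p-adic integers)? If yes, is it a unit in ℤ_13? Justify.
x ∈ ℤ_13^× (unit); v_13(x) = 0

ℤ_13 = {x ∈ ℚ_13 : v_13(x) ≥ 0} and ℤ_13^× = {x ∈ ℤ_13 : v_13(x) = 0}. Here v_13(64) = v_13(num) − v_13(den) = 0; compare against these criteria.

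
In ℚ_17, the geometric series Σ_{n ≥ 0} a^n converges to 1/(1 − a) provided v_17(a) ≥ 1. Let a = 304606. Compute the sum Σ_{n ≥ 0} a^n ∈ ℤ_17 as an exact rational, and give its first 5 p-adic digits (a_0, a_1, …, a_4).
Σ a^n = 1/(1 − a) = -1/304605;  first 5 digits = (1, 0, 0, 11, 3)

v_17(a) = 3 ≥ 1, so the series converges in ℤ_17 to 1/(1 − a) = 1/(1 − 304606) = -1/304605. Expand this rational in ℤ_17: compute digits iteratively via d_i = x_i mod 17, x_{i+1} = (x_i − d_i)/17. The first 5 digits are (1, 0, 0, 11, 3).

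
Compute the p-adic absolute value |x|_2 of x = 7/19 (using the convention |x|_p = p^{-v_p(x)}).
|7/19|_2 = 1

Step 1 — compute v_2(x) by factoring powers of 2 out of the numerator and denominator: v_2(7/19) = 0. Step 2 — apply |x|_p = p^{-v_p(x)} = 2^{0} = 1.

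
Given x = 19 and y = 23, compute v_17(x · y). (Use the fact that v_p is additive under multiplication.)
v_17(437) = 0

v_p(x) = 0 (factor: 19 = 17^0 · 19); v_p(y) = 0 (factor: 23 = 17^0 · 23). Additivity: v_p(xy) = v_p(x) + v_p(y) = 0 + 0 = 0. (Direct check: xy = 437 = 17^0 · (437).)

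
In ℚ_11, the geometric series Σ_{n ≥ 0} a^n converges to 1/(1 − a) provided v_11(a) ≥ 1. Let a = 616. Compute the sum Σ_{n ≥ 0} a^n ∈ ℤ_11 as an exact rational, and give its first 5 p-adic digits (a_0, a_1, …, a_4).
Σ a^n = 1/(1 − a) = -1/615;  first 5 digits = (1, 1, 6, 0, 9)

v_11(a) = 1 ≥ 1, so the series converges in ℤ_11 to 1/(1 − a) = 1/(1 − 616) = -1/615. Expand this rational in ℤ_11: compute digits iteratively via d_i = x_i mod 11, x_{i+1} = (x_i − d_i)/11. The first 5 digits are (1, 1, 6, 0, 9).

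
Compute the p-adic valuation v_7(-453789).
v_7(-453789) = 5

v_7(n) is the largest exponent k such that 7^k divides n. Factor out: -453789 = -7^5 · 27. (Sign doesn't affect v_p.) So v_7(-453789) = 5.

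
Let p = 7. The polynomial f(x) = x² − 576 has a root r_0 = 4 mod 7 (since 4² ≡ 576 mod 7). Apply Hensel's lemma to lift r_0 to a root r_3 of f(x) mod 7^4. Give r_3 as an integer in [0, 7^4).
r_3 = 2377 (mod 2401)

Hensel's recurrence: r_{i+1} = r_i − f(r_i)·(f′(r_i))^{-1} mod 7^{i+2}, with f′(x) = 2x. Iterate:
  r_0 = 4 (mod 7)
  r_1 = 25 (mod 49)
  r_2 = 319 (mod 343)
  r_3 = 2377 (mod 2401)
Final: r_3 = 2377, and one checks f(r_3) ≡ 0 mod 7^4.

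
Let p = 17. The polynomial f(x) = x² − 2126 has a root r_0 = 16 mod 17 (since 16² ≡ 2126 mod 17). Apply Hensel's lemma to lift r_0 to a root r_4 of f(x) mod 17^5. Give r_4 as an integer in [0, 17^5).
r_4 = 69019 (mod 1419857)

Hensel's recurrence: r_{i+1} = r_i − f(r_i)·(f′(r_i))^{-1} mod 17^{i+2}, with f′(x) = 2x. Iterate:
  r_0 = 16 (mod 17)
  r_1 = 237 (mod 289)
  r_2 = 237 (mod 4913)
  r_3 = 69019 (mod 83521)
  r_4 = 69019 (mod 1419857)
Final: r_4 = 69019, and one checks f(r_4) ≡ 0 mod 17^5.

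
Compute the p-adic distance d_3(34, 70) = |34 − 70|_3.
d_3(34, 70) = 1/9

Step 1 — x − y = 34 − 70 = -36. Step 2 — v_3(-36) = 2 (factor: -36 = −(3^2 · 4); the sign does not affect v_p). Step 3 — |x − y|_3 = 3^{-2} = 1/9.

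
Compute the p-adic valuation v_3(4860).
v_3(4860) = 5

v_3(n) is the largest exponent k such that 3^k divides n. Factor out: 4860 = 3^5 · 20. (Sign doesn't affect v_p.) So v_3(4860) = 5.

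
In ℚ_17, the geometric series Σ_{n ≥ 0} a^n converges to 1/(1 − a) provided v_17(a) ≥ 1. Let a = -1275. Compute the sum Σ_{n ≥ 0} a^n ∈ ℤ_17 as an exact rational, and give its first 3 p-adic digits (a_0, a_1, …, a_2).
Σ a^n = 1/(1 − a) = 1/1276;  first 3 digits = (1, 10, 10)

v_17(a) = 1 ≥ 1, so the series converges in ℤ_17 to 1/(1 − a) = 1/(1 − (-1275)) = 1/1276. Expand this rational in ℤ_17: compute digits iteratively via d_i = x_i mod 17, x_{i+1} = (x_i − d_i)/17. The first 3 digits are (1, 10, 10).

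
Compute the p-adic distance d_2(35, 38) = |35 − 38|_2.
d_2(35, 38) = 1

Step 1 — x − y = 35 − 38 = -3. Step 2 — v_2(-3) = 0 (factor: -3 = −(2^0 · 3); the sign does not affect v_p). Step 3 — |x − y|_2 = 2^{0} = 1.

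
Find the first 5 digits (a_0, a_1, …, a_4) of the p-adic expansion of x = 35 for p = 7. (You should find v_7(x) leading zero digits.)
(a_0, …, a_4) = (0, 5, 0, 0, 0)

v_7(35) = 1, so a_0 = ... = a_0 = 0. Factor out: x = 7^1 · u with u = 5 a unit in ℤ_7. Expand u iteratively via a_{v+i} = u_i mod 7, u_{i+1} = (u_i − a_{v+i})/7:
  u_0 = 5;  a_1 = 5;  u_1 = (u_0 − 5)/7 = 0
  u_1 = 0;  a_2 = 0;  u_2 = (u_1 − 0)/7 = 0
  u_2 = 0;  a_3 = 0;  u_3 = (u_2 − 0)/7 = 0
  u_3 = 0;  a_4 = 0;  u_4 = (u_3 − 0)/7 = 0
Digits: (0, 5, 0, 0, 0).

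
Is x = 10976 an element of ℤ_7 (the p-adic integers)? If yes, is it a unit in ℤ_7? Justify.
x ∈ ℤ_7 but not a unit; v_7(x) = 3 > 0

ℤ_7 = {x ∈ ℚ_7 : v_7(x) ≥ 0} and ℤ_7^× = {x ∈ ℤ_7 : v_7(x) = 0}. Here v_7(10976) = v_7(num) − v_7(den) = 3; compare against these criteria.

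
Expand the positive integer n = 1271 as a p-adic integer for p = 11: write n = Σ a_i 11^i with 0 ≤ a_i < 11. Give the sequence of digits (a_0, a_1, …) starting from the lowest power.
(a_0, a_1, …) = (6, 5, 10)

Repeated division by 11 gives the digits low-to-high: 1271 = 6 + 5·11^1 + 10·11^2. Digit sequence: (6, 5, 10).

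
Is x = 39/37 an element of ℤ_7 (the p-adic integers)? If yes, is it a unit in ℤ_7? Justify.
x ∈ ℤ_7^× (unit); v_7(x) = 0

ℤ_7 = {x ∈ ℚ_7 : v_7(x) ≥ 0} and ℤ_7^× = {x ∈ ℤ_7 : v_7(x) = 0}. Here v_7(39/37) = v_7(num) − v_7(den) = 0; compare against these criteria.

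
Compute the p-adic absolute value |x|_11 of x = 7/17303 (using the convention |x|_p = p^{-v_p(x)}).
|7/17303|_11 = 1331

Step 1 — compute v_11(x) by factoring powers of 11 out of the numerator and denominator: v_11(7/17303) = -3. Step 2 — apply |x|_p = p^{-v_p(x)} = 11^{3} = 1331.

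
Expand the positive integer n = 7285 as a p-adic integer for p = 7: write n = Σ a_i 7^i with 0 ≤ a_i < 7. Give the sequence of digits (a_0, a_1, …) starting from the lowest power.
(a_0, a_1, …) = (5, 4, 1, 0, 3)

Repeated division by 7 gives the digits low-to-high: 7285 = 5 + 4·7^1 + 1·7^2 + 3·7^4. Digit sequence: (5, 4, 1, 0, 3).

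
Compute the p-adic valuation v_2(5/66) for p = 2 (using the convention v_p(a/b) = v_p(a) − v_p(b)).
v_2(5/66) = -1

Factor powers of 2 from the numerator and denominator of the reduced fraction: 5 = 2^0 · 5 and 66 = 2^1 · 33. Apply v_p(a/b) = v_p(a) − v_p(b): v_2(5/66) = 0 − 1 = -1.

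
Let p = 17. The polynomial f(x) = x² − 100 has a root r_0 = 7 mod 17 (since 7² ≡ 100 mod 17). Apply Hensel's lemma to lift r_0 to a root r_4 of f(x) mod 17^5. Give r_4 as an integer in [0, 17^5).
r_4 = 1419847 (mod 1419857)

Hensel's recurrence: r_{i+1} = r_i − f(r_i)·(f′(r_i))^{-1} mod 17^{i+2}, with f′(x) = 2x. Iterate:
  r_0 = 7 (mod 17)
  r_1 = 279 (mod 289)
  r_2 = 4903 (mod 4913)
  r_3 = 83511 (mod 83521)
  r_4 = 1419847 (mod 1419857)
Final: r_4 = 1419847, and one checks f(r_4) ≡ 0 mod 17^5.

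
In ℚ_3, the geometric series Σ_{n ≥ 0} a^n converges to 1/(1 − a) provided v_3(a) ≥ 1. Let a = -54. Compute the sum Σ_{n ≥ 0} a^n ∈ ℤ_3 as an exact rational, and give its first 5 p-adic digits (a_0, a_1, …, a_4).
Σ a^n = 1/(1 − a) = 1/55;  first 5 digits = (1, 0, 0, 1, 2)

v_3(a) = 3 ≥ 1, so the series converges in ℤ_3 to 1/(1 − a) = 1/(1 − (-54)) = 1/55. Expand this rational in ℤ_3: compute digits iteratively via d_i = x_i mod 3, x_{i+1} = (x_i − d_i)/3. The first 5 digits are (1, 0, 0, 1, 2).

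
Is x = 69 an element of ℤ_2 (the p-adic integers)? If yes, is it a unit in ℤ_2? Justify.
x ∈ ℤ_2^× (unit); v_2(x) = 0

ℤ_2 = {x ∈ ℚ_2 : v_2(x) ≥ 0} and ℤ_2^× = {x ∈ ℤ_2 : v_2(x) = 0}. Here v_2(69) = v_2(num) − v_2(den) = 0; compare against these criteria.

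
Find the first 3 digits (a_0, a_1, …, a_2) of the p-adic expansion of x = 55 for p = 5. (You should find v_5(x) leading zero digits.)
(a_0, …, a_2) = (0, 1, 2)

v_5(55) = 1, so a_0 = ... = a_0 = 0. Factor out: x = 5^1 · u with u = 11 a unit in ℤ_5. Expand u iteratively via a_{v+i} = u_i mod 5, u_{i+1} = (u_i − a_{v+i})/5:
  u_0 = 11;  a_1 = 1;  u_1 = (u_0 − 1)/5 = 2
  u_1 = 2;  a_2 = 2;  u_2 = (u_1 − 2)/5 = 0
Digits: (0, 1, 2).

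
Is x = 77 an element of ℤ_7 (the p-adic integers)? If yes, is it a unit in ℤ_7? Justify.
x ∈ ℤ_7 but not a unit; v_7(x) = 1 > 0

ℤ_7 = {x ∈ ℚ_7 : v_7(x) ≥ 0} and ℤ_7^× = {x ∈ ℤ_7 : v_7(x) = 0}. Here v_7(77) = v_7(num) − v_7(den) = 1; compare against these criteria.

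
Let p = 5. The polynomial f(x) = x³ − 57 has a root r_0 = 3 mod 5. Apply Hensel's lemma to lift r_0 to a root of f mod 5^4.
r_3 = 68 (mod 625)

Hensel: r_{i+1} = r_i − f(r_i)/f′(r_i) mod 5^{i+2}, where f′(x) = 3x². Iterate:
  r_0 = 3 (mod 5)
  r_1 = 18 (mod 25)
  r_2 = 68 (mod 125)
  r_3 = 68 (mod 625)
Final: r = 68 with f(r) ≡ 0 mod 5^4.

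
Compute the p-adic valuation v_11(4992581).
v_11(4992581) = 5

v_11(n) is the largest exponent k such that 11^k divides n. Factor out: 4992581 = 11^5 · 31. (Sign doesn't affect v_p.) So v_11(4992581) = 5.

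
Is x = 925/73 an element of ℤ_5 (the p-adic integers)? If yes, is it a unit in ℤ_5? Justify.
x ∈ ℤ_5 but not a unit; v_5(x) = 2 > 0

ℤ_5 = {x ∈ ℚ_5 : v_5(x) ≥ 0} and ℤ_5^× = {x ∈ ℤ_5 : v_5(x) = 0}. Here v_5(925/73) = v_5(num) − v_5(den) = 2; compare against these criteria.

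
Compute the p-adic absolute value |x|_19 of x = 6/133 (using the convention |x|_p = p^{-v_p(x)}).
|6/133|_19 = 19

Step 1 — compute v_19(x) by factoring powers of 19 out of the numerator and denominator: v_19(6/133) = -1. Step 2 — apply |x|_p = p^{-v_p(x)} = 19^{1} = 19.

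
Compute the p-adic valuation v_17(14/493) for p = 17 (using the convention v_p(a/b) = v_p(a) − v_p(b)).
v_17(14/493) = -1

Factor powers of 17 from the numerator and denominator of the reduced fraction: 14 = 17^0 · 14 and 493 = 17^1 · 29. Apply v_p(a/b) = v_p(a) − v_p(b): v_17(14/493) = 0 − 1 = -1.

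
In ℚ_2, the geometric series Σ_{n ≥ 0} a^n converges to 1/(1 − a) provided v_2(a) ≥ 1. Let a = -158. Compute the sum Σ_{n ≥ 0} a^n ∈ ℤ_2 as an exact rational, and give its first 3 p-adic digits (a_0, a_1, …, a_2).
Σ a^n = 1/(1 − a) = 1/159;  first 3 digits = (1, 1, 1)

v_2(a) = 1 ≥ 1, so the series converges in ℤ_2 to 1/(1 − a) = 1/(1 − (-158)) = 1/159. Expand this rational in ℤ_2: compute digits iteratively via d_i = x_i mod 2, x_{i+1} = (x_i − d_i)/2. The first 3 digits are (1, 1, 1).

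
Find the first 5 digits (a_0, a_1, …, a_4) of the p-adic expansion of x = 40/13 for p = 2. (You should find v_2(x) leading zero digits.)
(a_0, …, a_4) = (0, 0, 0, 1, 0)

v_2(40/13) = 3, so a_0 = ... = a_2 = 0. Factor out: x = 2^3 · u with u = 5/13 a unit in ℤ_2. Expand u iteratively via a_{v+i} = u_i mod 2, u_{i+1} = (u_i − a_{v+i})/2:
  u_0 = 5/13;  a_3 = 1;  u_1 = (u_0 − 1)/2 = -4/13
  u_1 = -4/13;  a_4 = 0;  u_2 = (u_1 − 0)/2 = -2/13
Digits: (0, 0, 0, 1, 0).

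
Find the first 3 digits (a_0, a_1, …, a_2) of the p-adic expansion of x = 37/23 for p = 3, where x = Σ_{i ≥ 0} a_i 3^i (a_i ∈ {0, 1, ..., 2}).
(a_0, …, a_2) = (2, 0, 1)

v_3(37/23) = 0 (numerator and denominator both coprime to 3), so x ∈ ℤ_3^×. Compute digits iteratively via a_i = x_i mod 3, x_{i+1} = (x_i − a_i)/3, with x_0 = x:
  x_0 = 37/23;  a_0 = 2;  x_1 = (x_0 − 2)/3 = -3/23
  x_1 = -3/23;  a_1 = 0;  x_2 = (x_1 − 0)/3 = -1/23
  x_2 = -1/23;  a_2 = 1;  x_3 = (x_2 − 1)/3 = -8/23
Digits: (2, 0, 1).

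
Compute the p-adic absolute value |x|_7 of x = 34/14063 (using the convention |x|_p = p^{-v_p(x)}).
|34/14063|_7 = 343

Step 1 — compute v_7(x) by factoring powers of 7 out of the numerator and denominator: v_7(34/14063) = -3. Step 2 — apply |x|_p = p^{-v_p(x)} = 7^{3} = 343.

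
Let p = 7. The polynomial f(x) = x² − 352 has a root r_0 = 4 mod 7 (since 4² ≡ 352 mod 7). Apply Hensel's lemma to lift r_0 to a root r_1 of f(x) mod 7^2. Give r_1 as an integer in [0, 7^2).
r_1 = 46 (mod 49)

Hensel's recurrence: r_{i+1} = r_i − f(r_i)·(f′(r_i))^{-1} mod 7^{i+2}, with f′(x) = 2x. Iterate:
  r_0 = 4 (mod 7)
  r_1 = 46 (mod 49)
Final: r_1 = 46, and one checks f(r_1) ≡ 0 mod 7^2.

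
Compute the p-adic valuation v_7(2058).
v_7(2058) = 3

v_7(n) is the largest exponent k such that 7^k divides n. Factor out: 2058 = 7^3 · 6. (Sign doesn't affect v_p.) So v_7(2058) = 3.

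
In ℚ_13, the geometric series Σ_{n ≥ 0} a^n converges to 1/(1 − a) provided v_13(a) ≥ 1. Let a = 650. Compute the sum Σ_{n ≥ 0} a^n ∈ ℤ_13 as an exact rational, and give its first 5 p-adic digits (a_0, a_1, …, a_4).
Σ a^n = 1/(1 − a) = -1/649;  first 5 digits = (1, 11, 7, 2, 0)

v_13(a) = 1 ≥ 1, so the series converges in ℤ_13 to 1/(1 − a) = 1/(1 − 650) = -1/649. Expand this rational in ℤ_13: compute digits iteratively via d_i = x_i mod 13, x_{i+1} = (x_i − d_i)/13. The first 5 digits are (1, 11, 7, 2, 0).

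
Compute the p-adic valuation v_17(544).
v_17(544) = 1

v_17(n) is the largest exponent k such that 17^k divides n. Factor out: 544 = 17^1 · 32. (Sign doesn't affect v_p.) So v_17(544) = 1.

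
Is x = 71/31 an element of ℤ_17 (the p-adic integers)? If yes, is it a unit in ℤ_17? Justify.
x ∈ ℤ_17^× (unit); v_17(x) = 0

ℤ_17 = {x ∈ ℚ_17 : v_17(x) ≥ 0} and ℤ_17^× = {x ∈ ℤ_17 : v_17(x) = 0}. Here v_17(71/31) = v_17(num) − v_17(den) = 0; compare against these criteria.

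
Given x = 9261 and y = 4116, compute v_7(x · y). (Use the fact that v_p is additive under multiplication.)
v_7(38118276) = 6

v_p(x) = 3 (factor: 9261 = 7^3 · 27); v_p(y) = 3 (factor: 4116 = 7^3 · 12). Additivity: v_p(xy) = v_p(x) + v_p(y) = 3 + 3 = 6. (Direct check: xy = 38118276 = 7^6 · (324).)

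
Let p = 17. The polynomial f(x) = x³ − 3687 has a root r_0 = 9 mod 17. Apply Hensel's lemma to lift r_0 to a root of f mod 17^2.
r_1 = 196 (mod 289)

Hensel: r_{i+1} = r_i − f(r_i)/f′(r_i) mod 17^{i+2}, where f′(x) = 3x². Iterate:
  r_0 = 9 (mod 17)
  r_1 = 196 (mod 289)
Final: r = 196 with f(r) ≡ 0 mod 17^2.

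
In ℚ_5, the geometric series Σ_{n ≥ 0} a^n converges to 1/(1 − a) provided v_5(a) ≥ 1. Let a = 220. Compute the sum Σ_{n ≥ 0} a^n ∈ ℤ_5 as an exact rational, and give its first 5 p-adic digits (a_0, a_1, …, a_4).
Σ a^n = 1/(1 − a) = -1/219;  first 5 digits = (1, 4, 4, 2, 0)

v_5(a) = 1 ≥ 1, so the series converges in ℤ_5 to 1/(1 − a) = 1/(1 − 220) = -1/219. Expand this rational in ℤ_5: compute digits iteratively via d_i = x_i mod 5, x_{i+1} = (x_i − d_i)/5. The first 5 digits are (1, 4, 4, 2, 0).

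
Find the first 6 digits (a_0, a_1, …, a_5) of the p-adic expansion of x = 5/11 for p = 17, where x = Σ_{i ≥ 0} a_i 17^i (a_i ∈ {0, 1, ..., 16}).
(a_0, …, a_5) = (2, 3, 6, 12, 7, 15)

v_17(5/11) = 0 (numerator and denominator both coprime to 17), so x ∈ ℤ_17^×. Compute digits iteratively via a_i = x_i mod 17, x_{i+1} = (x_i − a_i)/17, with x_0 = x:
  x_0 = 5/11;  a_0 = 2;  x_1 = (x_0 − 2)/17 = -1/11
  x_1 = -1/11;  a_1 = 3;  x_2 = (x_1 − 3)/17 = -2/11
  x_2 = -2/11;  a_2 = 6;  x_3 = (x_2 − 6)/17 = -4/11
  x_3 = -4/11;  a_3 = 12;  x_4 = (x_3 − 12)/17 = -8/11
  x_4 = -8/11;  a_4 = 7;  x_5 = (x_4 − 7)/17 = -5/11
  x_5 = -5/11;  a_5 = 15;  x_6 = (x_5 − 15)/17 = -10/11
Digits: (2, 3, 6, 12, 7, 15).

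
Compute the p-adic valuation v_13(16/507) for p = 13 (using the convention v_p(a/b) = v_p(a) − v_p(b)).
v_13(16/507) = -2

Factor powers of 13 from the numerator and denominator of the reduced fraction: 16 = 13^0 · 16 and 507 = 13^2 · 3. Apply v_p(a/b) = v_p(a) − v_p(b): v_13(16/507) = 0 − 2 = -2.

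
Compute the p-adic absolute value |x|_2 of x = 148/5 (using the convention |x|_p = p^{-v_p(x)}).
|148/5|_2 = 1/4

Step 1 — compute v_2(x) by factoring powers of 2 out of the numerator and denominator: v_2(148/5) = 2. Step 2 — apply |x|_p = p^{-v_p(x)} = 2^{-2} = 1/4.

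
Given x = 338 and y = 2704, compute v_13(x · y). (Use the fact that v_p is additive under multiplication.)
v_13(913952) = 4

v_p(x) = 2 (factor: 338 = 13^2 · 2); v_p(y) = 2 (factor: 2704 = 13^2 · 16). Additivity: v_p(xy) = v_p(x) + v_p(y) = 2 + 2 = 4. (Direct check: xy = 913952 = 13^4 · (32).)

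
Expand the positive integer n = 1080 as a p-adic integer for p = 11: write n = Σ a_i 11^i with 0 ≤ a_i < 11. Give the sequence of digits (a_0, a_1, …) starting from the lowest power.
(a_0, a_1, …) = (2, 10, 8)

Repeated division by 11 gives the digits low-to-high: 1080 = 2 + 10·11^1 + 8·11^2. Digit sequence: (2, 10, 8).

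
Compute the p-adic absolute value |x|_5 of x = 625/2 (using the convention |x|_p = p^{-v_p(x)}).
|625/2|_5 = 1/625

Step 1 — compute v_5(x) by factoring powers of 5 out of the numerator and denominator: v_5(625/2) = 4. Step 2 — apply |x|_p = p^{-v_p(x)} = 5^{-4} = 1/625.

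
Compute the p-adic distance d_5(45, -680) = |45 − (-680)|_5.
d_5(45, -680) = 1/25

Step 1 — x − y = 45 − (-680) = 725. Step 2 — v_5(725) = 2 (factor: 725 = (5^2 · 29); the sign does not affect v_p). Step 3 — |x − y|_5 = 5^{-2} = 1/25.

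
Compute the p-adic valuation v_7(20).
v_7(20) = 0

v_7(n) is the largest exponent k such that 7^k divides n. Factor out: 20 = 7^0 · 20. (Sign doesn't affect v_p.) So v_7(20) = 0.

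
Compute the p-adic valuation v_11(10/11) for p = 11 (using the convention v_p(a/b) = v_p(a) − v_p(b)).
v_11(10/11) = -1

Factor powers of 11 from the numerator and denominator of the reduced fraction: 10 = 11^0 · 10 and 11 = 11^1 · 1. Apply v_p(a/b) = v_p(a) − v_p(b): v_11(10/11) = 0 − 1 = -1.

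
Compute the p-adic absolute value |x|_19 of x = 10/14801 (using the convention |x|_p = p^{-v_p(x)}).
|10/14801|_19 = 361

Step 1 — compute v_19(x) by factoring powers of 19 out of the numerator and denominator: v_19(10/14801) = -2. Step 2 — apply |x|_p = p^{-v_p(x)} = 19^{2} = 361.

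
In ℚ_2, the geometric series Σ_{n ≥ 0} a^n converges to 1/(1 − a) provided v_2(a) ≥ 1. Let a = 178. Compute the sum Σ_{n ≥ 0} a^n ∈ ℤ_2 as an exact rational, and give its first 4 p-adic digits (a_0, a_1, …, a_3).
Σ a^n = 1/(1 − a) = -1/177;  first 4 digits = (1, 1, 1, 1)

v_2(a) = 1 ≥ 1, so the series converges in ℤ_2 to 1/(1 − a) = 1/(1 − 178) = -1/177. Expand this rational in ℤ_2: compute digits iteratively via d_i = x_i mod 2, x_{i+1} = (x_i − d_i)/2. The first 4 digits are (1, 1, 1, 1).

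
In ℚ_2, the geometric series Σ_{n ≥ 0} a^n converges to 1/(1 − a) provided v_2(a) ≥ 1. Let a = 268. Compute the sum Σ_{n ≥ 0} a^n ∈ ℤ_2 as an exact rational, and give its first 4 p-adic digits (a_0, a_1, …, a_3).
Σ a^n = 1/(1 − a) = -1/267;  first 4 digits = (1, 0, 1, 1)

v_2(a) = 2 ≥ 1, so the series converges in ℤ_2 to 1/(1 − a) = 1/(1 − 268) = -1/267. Expand this rational in ℤ_2: compute digits iteratively via d_i = x_i mod 2, x_{i+1} = (x_i − d_i)/2. The first 4 digits are (1, 0, 1, 1).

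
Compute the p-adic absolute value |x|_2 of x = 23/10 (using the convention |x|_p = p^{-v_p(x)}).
|23/10|_2 = 2

Step 1 — compute v_2(x) by factoring powers of 2 out of the numerator and denominator: v_2(23/10) = -1. Step 2 — apply |x|_p = p^{-v_p(x)} = 2^{1} = 2.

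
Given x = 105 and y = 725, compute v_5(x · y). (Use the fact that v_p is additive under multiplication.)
v_5(76125) = 3

v_p(x) = 1 (factor: 105 = 5^1 · 21); v_p(y) = 2 (factor: 725 = 5^2 · 29). Additivity: v_p(xy) = v_p(x) + v_p(y) = 1 + 2 = 3. (Direct check: xy = 76125 = 5^3 · (609).)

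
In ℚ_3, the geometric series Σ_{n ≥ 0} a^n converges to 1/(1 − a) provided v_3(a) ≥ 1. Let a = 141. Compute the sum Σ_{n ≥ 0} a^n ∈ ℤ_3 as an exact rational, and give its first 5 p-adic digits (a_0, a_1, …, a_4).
Σ a^n = 1/(1 − a) = -1/140;  first 5 digits = (1, 2, 1, 2, 1)

v_3(a) = 1 ≥ 1, so the series converges in ℤ_3 to 1/(1 − a) = 1/(1 − 141) = -1/140. Expand this rational in ℤ_3: compute digits iteratively via d_i = x_i mod 3, x_{i+1} = (x_i − d_i)/3. The first 5 digits are (1, 2, 1, 2, 1).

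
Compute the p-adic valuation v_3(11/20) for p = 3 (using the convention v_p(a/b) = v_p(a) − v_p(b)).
v_3(11/20) = 0

Factor powers of 3 from the numerator and denominator of the reduced fraction: 11 = 3^0 · 11 and 20 = 3^0 · 20. Apply v_p(a/b) = v_p(a) − v_p(b): v_3(11/20) = 0 − 0 = 0.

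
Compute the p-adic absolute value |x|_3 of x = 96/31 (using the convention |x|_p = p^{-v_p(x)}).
|96/31|_3 = 1/3

Step 1 — compute v_3(x) by factoring powers of 3 out of the numerator and denominator: v_3(96/31) = 1. Step 2 — apply |x|_p = p^{-v_p(x)} = 3^{-1} = 1/3.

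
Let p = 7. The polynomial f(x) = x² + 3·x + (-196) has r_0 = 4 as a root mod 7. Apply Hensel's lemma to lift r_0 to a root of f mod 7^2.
r_1 = 46 (mod 49)

Hensel: r_{i+1} = r_i − f(r_i)·(f′(r_i))^{-1} mod 7^{i+2}, f′(x) = 2x + 3. Iterate:
  r_0 = 4 (mod 7)
  r_1 = 46 (mod 49)
Final: r = 46 satisfies f(r) ≡ 0 mod 7^2.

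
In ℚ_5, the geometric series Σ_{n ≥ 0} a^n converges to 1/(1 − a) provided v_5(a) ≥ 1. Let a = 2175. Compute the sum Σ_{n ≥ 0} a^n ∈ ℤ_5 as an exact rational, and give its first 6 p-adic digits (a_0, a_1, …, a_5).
Σ a^n = 1/(1 − a) = -1/2174;  first 6 digits = (1, 0, 2, 2, 2, 4)

v_5(a) = 2 ≥ 1, so the series converges in ℤ_5 to 1/(1 − a) = 1/(1 − 2175) = -1/2174. Expand this rational in ℤ_5: compute digits iteratively via d_i = x_i mod 5, x_{i+1} = (x_i − d_i)/5. The first 6 digits are (1, 0, 2, 2, 2, 4).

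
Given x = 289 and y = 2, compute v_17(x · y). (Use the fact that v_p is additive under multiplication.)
v_17(578) = 2

v_p(x) = 2 (factor: 289 = 17^2 · 1); v_p(y) = 0 (factor: 2 = 17^0 · 2). Additivity: v_p(xy) = v_p(x) + v_p(y) = 2 + 0 = 2. (Direct check: xy = 578 = 17^2 · (2).)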